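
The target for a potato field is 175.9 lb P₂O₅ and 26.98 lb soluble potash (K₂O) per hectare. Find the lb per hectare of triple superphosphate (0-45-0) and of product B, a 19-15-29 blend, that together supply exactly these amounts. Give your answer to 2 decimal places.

With a, b = lb per hectare of triple superphosphate and product B:
P₂O₅: 0.45·a + 0.15·b = 175.9
K₂O: 0·a + 0.29·b = 26.98
Solving simultaneously: a = 359.877, b = 93.0345.

359.88 lb triple superphosphate, 93.03 lb product B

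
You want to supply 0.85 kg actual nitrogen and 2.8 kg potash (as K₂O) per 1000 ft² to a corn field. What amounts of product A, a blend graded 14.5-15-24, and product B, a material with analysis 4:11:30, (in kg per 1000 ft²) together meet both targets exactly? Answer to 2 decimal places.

Let a = kg of product A, b = kg of product B (per 1000 ft²).
N: 0.145·a + 0.04·b = 0.85
K₂O: 0.24·a + 0.3·b = 2.8
Eliminate b: (row1) − 0.04/0.3·(row2) → 0.113·a = 0.476667, so a = 4.21829.
Then b = (2.8 − 0.24·4.21829) / 0.3 = 5.9587.

4.22 kg product A, 5.96 kg product B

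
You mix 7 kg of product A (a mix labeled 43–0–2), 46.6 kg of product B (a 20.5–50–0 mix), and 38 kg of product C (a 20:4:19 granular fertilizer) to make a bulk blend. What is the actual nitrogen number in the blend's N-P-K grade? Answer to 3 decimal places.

Total mass = 7 + 46.6 + 38 = 91.6 kg.
N mass = 43%×7 + 20.5%×46.6 + 20%×38 = 20.163 kg.
% N = 20.163 / 91.6 = 22.01201%.

22.012% N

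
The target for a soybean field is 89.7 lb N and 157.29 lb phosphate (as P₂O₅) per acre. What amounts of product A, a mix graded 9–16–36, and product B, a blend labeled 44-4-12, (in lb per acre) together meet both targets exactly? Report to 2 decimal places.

Per-acre balance (a = product A, b = product B):
N: 0.09·a + 0.44·b = 89.7
P₂O₅: 0.16·a + 0.04·b = 157.29
From row1: a = (89.7 − 0.44·b) / 0.09.
Into row2: 0.16·(89.7 − 0.44·b)/0.09 + 0.04·b = 157.29 → b = 2.93263, a = 982.329.

982.33 lb product A, 2.93 lb product B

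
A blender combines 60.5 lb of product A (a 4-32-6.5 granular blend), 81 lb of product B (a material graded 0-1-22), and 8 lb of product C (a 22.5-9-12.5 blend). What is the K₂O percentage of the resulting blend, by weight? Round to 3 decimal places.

Total mass = 60.5 + 81 + 8 = 149.5 lb.
K₂O mass = 6.5%×60.5 + 22%×81 + 12.5%×8 = 22.7525 lb.
% K₂O = 22.7525 / 149.5 = 15.2191%.

15.219% K₂O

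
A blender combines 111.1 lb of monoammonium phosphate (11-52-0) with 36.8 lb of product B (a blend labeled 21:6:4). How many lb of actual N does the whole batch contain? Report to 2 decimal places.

19.95 lb N

N mass = 11%×111.1 + 21%×36.8 = 19.949 lb.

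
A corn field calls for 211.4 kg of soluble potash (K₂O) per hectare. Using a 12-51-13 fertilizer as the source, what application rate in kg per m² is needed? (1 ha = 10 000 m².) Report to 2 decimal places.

Product per hectare = 211.4 / 13% = 1626.15 kg.
Convert to per m²: 1626.15 × 0.0001 = 0.162615 kg.

0.16 kg of product per sq m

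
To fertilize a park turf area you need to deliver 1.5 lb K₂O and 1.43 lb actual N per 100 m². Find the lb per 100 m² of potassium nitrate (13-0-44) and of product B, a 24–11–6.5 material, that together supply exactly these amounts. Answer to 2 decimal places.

With a, b = lb per 100 m² of potassium nitrate and product B:
K₂O: 0.44·a + 0.065·b = 1.5
N: 0.13·a + 0.24·b = 1.43
Solving simultaneously: a = 2.74884, b = 4.46938.

2.75 lb potassium nitrate, 4.47 lb product B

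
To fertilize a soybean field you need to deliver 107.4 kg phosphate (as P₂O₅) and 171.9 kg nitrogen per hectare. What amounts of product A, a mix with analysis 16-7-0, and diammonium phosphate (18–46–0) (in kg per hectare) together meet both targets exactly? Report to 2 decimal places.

979.38 kg product A, 84.44 kg diammonium phosphate

With a, b = kg per hectare of product A and diammonium phosphate:
P₂O₅: 0.07·a + 0.46·b = 107.4
N: 0.16·a + 0.18·b = 171.9
Eliminate b: (row1) − 0.46/0.18·(row2) → -0.338889·a = -331.9, so a = 979.377.
Then b = (171.9 − 0.16·979.377) / 0.18 = 84.4426.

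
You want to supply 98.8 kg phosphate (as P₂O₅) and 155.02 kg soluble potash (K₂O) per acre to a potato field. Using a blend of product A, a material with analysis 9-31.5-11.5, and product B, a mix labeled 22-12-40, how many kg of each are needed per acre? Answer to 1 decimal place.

186.4 kg product A, 334.0 kg product B

With a, b = kg per acre of product A and product B:
P₂O₅: 0.315·a + 0.12·b = 98.8
K₂O: 0.115·a + 0.4·b = 155.02
Solving simultaneously: a = 186.431, b = 333.951.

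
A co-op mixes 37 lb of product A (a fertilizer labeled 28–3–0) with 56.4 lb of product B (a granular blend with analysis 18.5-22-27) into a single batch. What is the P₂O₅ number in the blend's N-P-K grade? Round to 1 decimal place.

14.5% P₂O₅

Total mass = 37 + 56.4 = 93.4 lb.
P₂O₅ mass = 3%×37 + 22%×56.4 = 13.518 lb.
% P₂O₅ = 13.518 / 93.4 = 14.4732%.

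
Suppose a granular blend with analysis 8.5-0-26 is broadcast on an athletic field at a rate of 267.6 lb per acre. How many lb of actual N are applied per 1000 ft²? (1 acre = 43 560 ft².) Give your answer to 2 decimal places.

0.52 lb N per thousand sq ft

nitrogen per acre = 267.6 × 8.5% = 22.746 lb.
Convert to per 1000 ft²: 22.746 × 0.0229568 = 0.522176 lb.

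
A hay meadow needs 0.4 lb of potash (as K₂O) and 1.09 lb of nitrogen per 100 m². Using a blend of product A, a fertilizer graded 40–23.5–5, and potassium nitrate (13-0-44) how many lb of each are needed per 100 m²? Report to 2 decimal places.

2.52 lb product A, 0.62 lb potassium nitrate

Let a = lb of product A, b = lb of potassium nitrate (per 100 m²).
K₂O: 0.05·a + 0.44·b = 0.4
N: 0.4·a + 0.13·b = 1.09
Eliminate a: (row1) − 0.05/0.4·(row2) → 0.42375·b = 0.26375, so b = 0.622419.
Back-substitute: a = (0.4 − 0.44·0.622419) / 0.05 = 2.52271.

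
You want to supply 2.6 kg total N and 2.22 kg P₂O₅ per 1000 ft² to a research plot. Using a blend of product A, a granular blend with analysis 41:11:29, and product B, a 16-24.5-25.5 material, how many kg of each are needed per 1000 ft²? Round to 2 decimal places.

Let a = kg of product A, b = kg of product B (per 1000 ft²).
N: 0.41·a + 0.16·b = 2.6
P₂O₅: 0.11·a + 0.245·b = 2.22
Eliminate b: (row1) − 0.16/0.245·(row2) → 0.338163·a = 1.1502, so a = 3.40133.
Then b = (2.22 − 0.11·3.40133) / 0.245 = 7.5341.

3.40 kg product A, 7.53 kg product B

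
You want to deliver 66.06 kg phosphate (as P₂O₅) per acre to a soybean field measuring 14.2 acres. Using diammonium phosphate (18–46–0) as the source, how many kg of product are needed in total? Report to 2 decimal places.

2039.24 kg

Product per acre = 66.06 / 46% = 143.609 kg.
Total product = 143.609 × 14.2 = 2039.243 kg.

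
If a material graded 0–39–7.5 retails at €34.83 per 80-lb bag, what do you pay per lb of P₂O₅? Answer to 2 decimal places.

P₂O₅ in bag = 80 × 39% = 31.2 lb.
Cost per lb P₂O₅ = €34.83 / 31.2 = €1.1163.

€1.12 per lb P₂O₅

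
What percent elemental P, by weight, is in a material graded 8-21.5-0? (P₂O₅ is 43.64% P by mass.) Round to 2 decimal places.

9.38% P

%P = 21.5 × 0.4364 = 9.3826%.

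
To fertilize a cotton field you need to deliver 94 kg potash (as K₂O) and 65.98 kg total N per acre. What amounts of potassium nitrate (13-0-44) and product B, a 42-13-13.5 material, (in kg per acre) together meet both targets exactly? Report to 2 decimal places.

Let a = kg of potassium nitrate, b = kg of product B (per acre).
K₂O: 0.44·a + 0.135·b = 94
N: 0.13·a + 0.42·b = 65.98
Eliminate a: (row1) − 0.44/0.13·(row2) → -1.28654·b = -129.317, so b = 100.515.
Back-substitute: a = (94 − 0.135·100.515) / 0.44 = 182.796.

182.80 kg potassium nitrate, 100.52 kg product B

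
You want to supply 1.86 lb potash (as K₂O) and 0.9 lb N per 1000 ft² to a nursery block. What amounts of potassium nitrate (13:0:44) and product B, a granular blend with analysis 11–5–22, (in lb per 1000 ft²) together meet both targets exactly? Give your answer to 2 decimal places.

Let a = lb of potassium nitrate, b = lb of product B (per 1000 ft²).
K₂O: 0.44·a + 0.22·b = 1.86
N: 0.13·a + 0.11·b = 0.9
Eliminate b: (row1) − 0.22/0.11·(row2) → 0.18·a = 0.06, so a = 0.333333.
Then b = (0.9 − 0.13·0.333333) / 0.11 = 7.78788.

0.33 lb potassium nitrate, 7.79 lb product B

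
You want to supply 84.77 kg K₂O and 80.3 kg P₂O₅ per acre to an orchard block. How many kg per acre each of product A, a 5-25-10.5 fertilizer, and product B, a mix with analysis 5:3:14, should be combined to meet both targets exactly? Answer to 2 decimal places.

273.12 kg product A, 400.66 kg product B

With a, b = kg per acre of product A and product B:
K₂O: 0.105·a + 0.14·b = 84.77
P₂O₅: 0.25·a + 0.03·b = 80.3
Eliminate b: (row1) − 0.14/0.03·(row2) → -1.06167·a = -289.963, so a = 273.121.
Then b = (80.3 − 0.25·273.121) / 0.03 = 400.659.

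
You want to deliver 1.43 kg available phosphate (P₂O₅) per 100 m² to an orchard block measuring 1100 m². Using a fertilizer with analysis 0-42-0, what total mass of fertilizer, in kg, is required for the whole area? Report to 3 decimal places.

37.452 kg

Product per 100 m² = 1.43 / 42% = 3.40476 kg.
Total product = 3.40476 × 1100 / 100 = 37.4524 kg.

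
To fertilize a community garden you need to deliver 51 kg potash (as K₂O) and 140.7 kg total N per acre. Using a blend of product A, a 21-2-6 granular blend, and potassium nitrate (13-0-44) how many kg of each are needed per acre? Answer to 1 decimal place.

653.4 kg product A, 26.8 kg potassium nitrate

Let a = kg of product A, b = kg of potassium nitrate (per acre).
K₂O: 0.06·a + 0.44·b = 51
N: 0.21·a + 0.13·b = 140.7
Eliminate a: (row1) − 0.06/0.21·(row2) → 0.402857·b = 10.8, so b = 26.8085.
Back-substitute: a = (51 − 0.44·26.8085) / 0.06 = 653.404.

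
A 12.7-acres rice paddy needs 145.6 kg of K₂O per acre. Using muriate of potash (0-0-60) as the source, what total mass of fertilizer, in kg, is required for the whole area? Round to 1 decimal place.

Product per acre = 145.6 / 60% = 242.667 kg.
Total product = 242.667 × 12.7 = 3081.87 kg.

3081.9 kg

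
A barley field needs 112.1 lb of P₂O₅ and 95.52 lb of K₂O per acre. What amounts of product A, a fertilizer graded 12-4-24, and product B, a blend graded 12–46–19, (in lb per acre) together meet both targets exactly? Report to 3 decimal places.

With a, b = lb per acre of product A and product B:
P₂O₅: 0.04·a + 0.46·b = 112.1
K₂O: 0.24·a + 0.19·b = 95.52
From row1: a = (112.1 − 0.46·b) / 0.04.
Into row2: 0.24·(112.1 − 0.46·b)/0.04 + 0.19·b = 95.52 → b = 224.5447, a = 220.2354.

220.235 lb product A, 224.545 lb product B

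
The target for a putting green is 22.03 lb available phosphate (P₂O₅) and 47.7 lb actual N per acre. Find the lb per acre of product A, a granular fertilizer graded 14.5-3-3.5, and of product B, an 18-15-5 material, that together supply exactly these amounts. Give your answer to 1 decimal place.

195.1 lb product A, 107.9 lb product B

Per-acre balance (a = product A, b = product B):
P₂O₅: 0.03·a + 0.15·b = 22.03
N: 0.145·a + 0.18·b = 47.7
Eliminate b: (row1) − 0.15/0.18·(row2) → -0.0908333·a = -17.72, so a = 195.083.
Then b = (47.7 − 0.145·195.083) / 0.18 = 107.85.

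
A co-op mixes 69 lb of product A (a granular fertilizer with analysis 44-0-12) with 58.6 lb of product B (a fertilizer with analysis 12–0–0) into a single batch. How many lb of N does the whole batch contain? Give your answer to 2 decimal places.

N mass = 44%×69 + 12%×58.6 = 37.392 lb.

37.39 lb N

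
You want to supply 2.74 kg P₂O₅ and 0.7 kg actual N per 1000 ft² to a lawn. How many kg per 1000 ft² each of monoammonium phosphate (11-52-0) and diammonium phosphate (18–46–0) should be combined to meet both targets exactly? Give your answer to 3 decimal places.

Per-1000 ft² balance (a = monoammonium phosphate, b = diammonium phosphate):
P₂O₅: 0.52·a + 0.46·b = 2.74
N: 0.11·a + 0.18·b = 0.7
From row1: a = (2.74 − 0.46·b) / 0.52.
Into row2: 0.11·(2.74 − 0.46·b)/0.52 + 0.18·b = 0.7 → b = 1.45581, a = 3.9814.

3.981 kg monoammonium phosphate, 1.456 kg diammonium phosphate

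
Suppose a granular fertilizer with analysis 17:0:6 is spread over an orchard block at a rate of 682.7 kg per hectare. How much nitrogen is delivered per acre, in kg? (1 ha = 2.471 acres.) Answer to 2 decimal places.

46.97 kg N per acre

nitrogen per hectare = 682.7 × 17% = 116.059 kg.
Convert to per acre: 116.059 × 0.404694 = 46.9684 kg.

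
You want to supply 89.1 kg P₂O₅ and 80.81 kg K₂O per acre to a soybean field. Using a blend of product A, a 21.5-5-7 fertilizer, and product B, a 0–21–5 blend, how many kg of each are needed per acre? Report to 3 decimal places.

Let a = kg of product A, b = kg of product B (per acre).
P₂O₅: 0.05·a + 0.21·b = 89.1
K₂O: 0.07·a + 0.05·b = 80.81
Eliminate a: (row1) − 0.05/0.07·(row2) → 0.174286·b = 31.3786, so b = 180.04098.
Back-substitute: a = (89.1 − 0.21·180.04098) / 0.05 = 1025.8279.

1025.828 kg product A, 180.041 kg product B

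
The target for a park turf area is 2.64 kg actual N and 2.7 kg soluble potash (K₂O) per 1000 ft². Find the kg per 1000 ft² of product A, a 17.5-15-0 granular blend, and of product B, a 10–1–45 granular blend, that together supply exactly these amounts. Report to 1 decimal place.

Let a = kg of product A, b = kg of product B (per 1000 ft²).
N: 0.175·a + 0.1·b = 2.64
K₂O: 0·a + 0.45·b = 2.7
Solving simultaneously: a = 11.6571, b = 6.

11.7 kg product A, 6.0 kg product B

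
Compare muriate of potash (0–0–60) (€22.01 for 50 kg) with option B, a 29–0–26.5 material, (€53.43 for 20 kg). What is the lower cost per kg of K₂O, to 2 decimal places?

€0.73 per kg K₂O (muriate of potash)

muriate of potash: K₂O per bag = 50 × 60% = 30 kg; cost = 22.01 / 30 = €0.7337/kg K₂O.
option B: K₂O per bag = 20 × 26.5% = 5.3 kg; cost = 53.43 / 5.3 = €10.0811/kg K₂O.
muriate of potash is cheaper.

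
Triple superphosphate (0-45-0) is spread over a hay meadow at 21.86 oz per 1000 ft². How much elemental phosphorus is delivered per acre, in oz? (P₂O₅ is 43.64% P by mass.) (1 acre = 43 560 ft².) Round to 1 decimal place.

P₂O₅ per 1000 ft² = 21.86 × 45% = 9.837 oz.
Elemental P = 9.837 × 0.4364 = 4.29287 oz per 1000 ft².
Convert to per acre: 4.29287 × 43.56 = 186.997 oz.

187.0 oz P per acre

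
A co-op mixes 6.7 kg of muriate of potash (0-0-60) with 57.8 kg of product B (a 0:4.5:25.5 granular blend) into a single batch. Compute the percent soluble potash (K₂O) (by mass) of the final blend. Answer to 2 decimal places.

Total mass = 6.7 + 57.8 = 64.5 kg.
K₂O mass = 60%×6.7 + 25.5%×57.8 = 18.759 kg.
% K₂O = 18.759 / 64.5 = 29.0837%.

29.08% K₂O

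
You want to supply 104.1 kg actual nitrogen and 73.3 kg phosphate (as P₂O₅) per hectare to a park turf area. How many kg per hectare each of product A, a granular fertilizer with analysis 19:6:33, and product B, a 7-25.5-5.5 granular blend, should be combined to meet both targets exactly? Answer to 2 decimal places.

483.94 kg product A, 173.58 kg product B

With a, b = kg per hectare of product A and product B:
N: 0.19·a + 0.07·b = 104.1
P₂O₅: 0.06·a + 0.255·b = 73.3
Eliminate b: (row1) − 0.07/0.255·(row2) → 0.173529·a = 83.9784, so a = 483.944.
Then b = (73.3 − 0.06·483.944) / 0.255 = 173.582.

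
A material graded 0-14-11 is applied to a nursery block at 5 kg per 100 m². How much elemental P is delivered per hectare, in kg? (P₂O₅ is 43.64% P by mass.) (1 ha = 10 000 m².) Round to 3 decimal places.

P₂O₅ per 100 m² = 5 × 14% = 0.7 kg.
Elemental P = 0.7 × 0.4364 = 0.30548 kg per 100 m².
Convert to per hectare: 0.30548 × 100 = 30.548 kg.

30.548 kg P per hectare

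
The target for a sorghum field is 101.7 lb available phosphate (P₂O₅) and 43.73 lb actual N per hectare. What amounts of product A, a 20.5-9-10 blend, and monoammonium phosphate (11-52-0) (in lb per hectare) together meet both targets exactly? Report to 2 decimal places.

119.47 lb product A, 174.90 lb monoammonium phosphate

With a, b = lb per hectare of product A and monoammonium phosphate:
P₂O₅: 0.09·a + 0.52·b = 101.7
N: 0.205·a + 0.11·b = 43.73
Eliminate b: (row1) − 0.52/0.11·(row2) → -0.879091·a = -105.024, so a = 119.468.
Then b = (43.73 − 0.205·119.468) / 0.11 = 174.8997.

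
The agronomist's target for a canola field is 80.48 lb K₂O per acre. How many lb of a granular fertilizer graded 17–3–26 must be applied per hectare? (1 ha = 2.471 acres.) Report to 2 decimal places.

Product per acre = 80.48 / 26% = 309.538 lb.
Convert to per hectare: 309.538 × 2.471 = 764.8695 lb.

764.87 lb of product per hectare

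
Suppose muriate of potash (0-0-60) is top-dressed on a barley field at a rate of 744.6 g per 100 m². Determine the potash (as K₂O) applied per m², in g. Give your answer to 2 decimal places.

4.47 g K₂O per sq m

K₂O per 100 m² = 744.6 × 60% = 446.76 g.
Convert to per m²: 446.76 × 0.01 = 4.4676 g.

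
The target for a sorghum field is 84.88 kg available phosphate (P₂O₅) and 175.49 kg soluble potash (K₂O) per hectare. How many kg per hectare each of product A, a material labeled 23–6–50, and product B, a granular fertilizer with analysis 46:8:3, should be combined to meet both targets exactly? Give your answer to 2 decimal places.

Let a = kg of product A, b = kg of product B (per hectare).
P₂O₅: 0.06·a + 0.08·b = 84.88
K₂O: 0.5·a + 0.03·b = 175.49
Solving simultaneously: a = 300.859, b = 835.356.

300.86 kg product A, 835.36 kg product B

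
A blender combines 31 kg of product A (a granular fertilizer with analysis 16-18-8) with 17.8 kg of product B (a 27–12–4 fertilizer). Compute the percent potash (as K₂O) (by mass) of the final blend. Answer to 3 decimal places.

6.541% K₂O

Total mass = 31 + 17.8 = 48.8 kg.
K₂O mass = 8%×31 + 4%×17.8 = 3.192 kg.
% K₂O = 3.192 / 48.8 = 6.54098%.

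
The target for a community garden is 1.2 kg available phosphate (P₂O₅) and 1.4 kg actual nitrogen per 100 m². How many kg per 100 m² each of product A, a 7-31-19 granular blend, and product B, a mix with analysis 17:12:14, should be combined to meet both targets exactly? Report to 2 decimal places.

Per-100 m² balance (a = product A, b = product B):
P₂O₅: 0.31·a + 0.12·b = 1.2
N: 0.07·a + 0.17·b = 1.4
Solving simultaneously: a = 0.812641, b = 7.90068.

0.81 kg product A, 7.90 kg product B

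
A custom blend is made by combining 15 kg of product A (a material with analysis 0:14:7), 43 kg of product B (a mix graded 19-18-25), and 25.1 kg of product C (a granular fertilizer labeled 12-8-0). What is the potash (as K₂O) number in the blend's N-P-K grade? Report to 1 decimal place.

Total mass = 15 + 43 + 25.1 = 83.1 kg.
K₂O mass = 7%×15 + 25%×43 + 0%×25.1 = 11.8 kg.
% K₂O = 11.8 / 83.1 = 14.1998%.

14.2% K₂O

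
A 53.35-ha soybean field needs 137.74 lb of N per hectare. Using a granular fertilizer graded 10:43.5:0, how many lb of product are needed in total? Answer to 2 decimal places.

73484.29 lb

Product per hectare = 137.74 / 10% = 1377.4 lb.
Total product = 1377.4 × 53.35 = 73484.29 lb.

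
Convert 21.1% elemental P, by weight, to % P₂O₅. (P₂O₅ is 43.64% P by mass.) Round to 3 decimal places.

48.350% P₂O₅

%P₂O₅ = 21.1 / 0.4364 = 48.3501%.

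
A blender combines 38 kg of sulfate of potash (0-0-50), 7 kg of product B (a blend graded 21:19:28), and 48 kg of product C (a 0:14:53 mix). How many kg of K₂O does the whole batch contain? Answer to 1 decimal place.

K₂O mass = 50%×38 + 28%×7 + 53%×48 = 46.4 kg.

46.4 kg K₂O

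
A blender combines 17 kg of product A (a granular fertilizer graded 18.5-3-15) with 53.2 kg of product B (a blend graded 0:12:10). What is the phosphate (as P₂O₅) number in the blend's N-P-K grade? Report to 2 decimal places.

Total mass = 17 + 53.2 = 70.2 kg.
P₂O₅ mass = 3%×17 + 12%×53.2 = 6.894 kg.
% P₂O₅ = 6.894 / 70.2 = 9.82051%.

9.82% P₂O₅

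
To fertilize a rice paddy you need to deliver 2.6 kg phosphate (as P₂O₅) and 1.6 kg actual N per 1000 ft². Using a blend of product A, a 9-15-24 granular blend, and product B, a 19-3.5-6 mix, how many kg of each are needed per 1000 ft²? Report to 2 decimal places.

Per-1000 ft² balance (a = product A, b = product B):
P₂O₅: 0.15·a + 0.035·b = 2.6
N: 0.09·a + 0.19·b = 1.6
From row1: a = (2.6 − 0.035·b) / 0.15.
Into row2: 0.09·(2.6 − 0.035·b)/0.15 + 0.19·b = 1.6 → b = 0.236686, a = 17.2781.

17.28 kg product A, 0.24 kg product B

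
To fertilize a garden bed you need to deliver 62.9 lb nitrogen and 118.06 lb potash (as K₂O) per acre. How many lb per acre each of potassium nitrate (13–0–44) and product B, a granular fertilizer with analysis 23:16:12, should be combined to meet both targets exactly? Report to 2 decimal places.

Per-acre balance (a = potassium nitrate, b = product B):
N: 0.13·a + 0.23·b = 62.9
K₂O: 0.44·a + 0.12·b = 118.06
Eliminate b: (row1) − 0.23/0.12·(row2) → -0.713333·a = -163.382, so a = 229.0397.
Then b = (118.06 − 0.44·229.0397) / 0.12 = 144.021.

229.04 lb potassium nitrate, 144.02 lb product B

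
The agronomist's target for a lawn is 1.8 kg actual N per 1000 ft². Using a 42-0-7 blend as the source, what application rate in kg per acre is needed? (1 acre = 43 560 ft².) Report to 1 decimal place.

186.7 kg of product per acre

Product per 1000 ft² = 1.8 / 42% = 4.28571 kg.
Convert to per acre: 4.28571 × 43.56 = 186.686 kg.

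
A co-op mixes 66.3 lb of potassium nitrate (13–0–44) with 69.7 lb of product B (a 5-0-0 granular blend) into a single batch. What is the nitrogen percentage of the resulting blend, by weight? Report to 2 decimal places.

8.90% N

Total mass = 66.3 + 69.7 = 136 lb.
N mass = 13%×66.3 + 5%×69.7 = 12.104 lb.
% N = 12.104 / 136 = 8.9%.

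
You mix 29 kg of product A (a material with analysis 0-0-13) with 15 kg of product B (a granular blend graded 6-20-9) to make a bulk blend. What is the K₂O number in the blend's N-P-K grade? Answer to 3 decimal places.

11.636% K₂O

Total mass = 29 + 15 = 44 kg.
K₂O mass = 13%×29 + 9%×15 = 5.12 kg.
% K₂O = 5.12 / 44 = 11.6364%.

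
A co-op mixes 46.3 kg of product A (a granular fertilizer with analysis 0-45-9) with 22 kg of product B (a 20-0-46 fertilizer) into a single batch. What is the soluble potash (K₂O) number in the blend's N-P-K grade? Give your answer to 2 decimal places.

20.92% K₂O

Total mass = 46.3 + 22 = 68.3 kg.
K₂O mass = 9%×46.3 + 46%×22 = 14.287 kg.
% K₂O = 14.287 / 68.3 = 20.918%.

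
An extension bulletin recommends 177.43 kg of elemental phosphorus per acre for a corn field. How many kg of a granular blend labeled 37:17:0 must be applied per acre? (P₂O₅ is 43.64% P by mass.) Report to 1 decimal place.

2391.6 kg of product per acre

As P₂O₅: 177.43 / 0.4364 = 406.577 kg per acre.
Product per acre = 406.577 / 17% = 2391.63 kg.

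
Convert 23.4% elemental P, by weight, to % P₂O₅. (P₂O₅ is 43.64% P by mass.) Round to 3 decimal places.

%P₂O₅ = 23.4 / 0.4364 = 53.6205%.

53.621% P₂O₅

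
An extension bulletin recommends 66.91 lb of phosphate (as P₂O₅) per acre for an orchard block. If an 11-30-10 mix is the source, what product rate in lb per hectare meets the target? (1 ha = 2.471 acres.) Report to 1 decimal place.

Product per acre = 66.91 / 30% = 223.033 lb.
Convert to per hectare: 223.033 × 2.471 = 551.115 lb.

551.1 lb of product per hectare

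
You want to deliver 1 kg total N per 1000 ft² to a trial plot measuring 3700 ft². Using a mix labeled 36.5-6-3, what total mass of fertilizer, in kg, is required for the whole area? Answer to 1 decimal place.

Product per 1000 ft² = 1 / 36.5% = 2.73973 kg.
Total product = 2.73973 × 3700 / 1000 = 10.137 kg.

10.1 kg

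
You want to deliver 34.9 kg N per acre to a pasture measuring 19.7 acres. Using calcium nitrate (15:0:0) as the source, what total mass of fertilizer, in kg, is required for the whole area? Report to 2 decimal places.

Product per acre = 34.9 / 15% = 232.667 kg.
Total product = 232.667 × 19.7 = 4583.533 kg.

4583.53 kg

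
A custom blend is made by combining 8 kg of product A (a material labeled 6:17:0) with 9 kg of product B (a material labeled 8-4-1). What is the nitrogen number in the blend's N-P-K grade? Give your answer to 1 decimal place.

7.1% N

Total mass = 8 + 9 = 17 kg.
N mass = 6%×8 + 8%×9 = 1.2 kg.
% N = 1.2 / 17 = 7.05882%.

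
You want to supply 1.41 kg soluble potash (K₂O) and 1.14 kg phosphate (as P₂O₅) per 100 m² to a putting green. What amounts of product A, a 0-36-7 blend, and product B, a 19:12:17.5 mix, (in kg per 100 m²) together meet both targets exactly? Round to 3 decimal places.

With a, b = kg per 100 m² of product A and product B:
K₂O: 0.07·a + 0.175·b = 1.41
P₂O₅: 0.36·a + 0.12·b = 1.14
Eliminate b: (row1) − 0.175/0.12·(row2) → -0.455·a = -0.2525, so a = 0.554945.
Then b = (1.14 − 0.36·0.554945) / 0.12 = 7.83516.

0.555 kg product A, 7.835 kg product B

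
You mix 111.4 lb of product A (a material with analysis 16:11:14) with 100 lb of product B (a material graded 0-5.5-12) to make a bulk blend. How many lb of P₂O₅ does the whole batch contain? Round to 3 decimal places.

P₂O₅ mass = 11%×111.4 + 5.5%×100 = 17.754 lb.

17.754 lb P₂O₅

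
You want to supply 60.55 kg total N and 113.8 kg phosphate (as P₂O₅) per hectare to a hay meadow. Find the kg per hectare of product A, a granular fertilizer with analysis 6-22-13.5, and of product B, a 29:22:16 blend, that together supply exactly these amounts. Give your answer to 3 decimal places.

388.953 kg product A, 128.320 kg product B

Let a = kg of product A, b = kg of product B (per hectare).
N: 0.06·a + 0.29·b = 60.55
P₂O₅: 0.22·a + 0.22·b = 113.8
Eliminate a: (row1) − 0.06/0.22·(row2) → 0.23·b = 29.5136, so b = 128.3202.
Back-substitute: a = (60.55 − 0.29·128.3202) / 0.06 = 388.9526.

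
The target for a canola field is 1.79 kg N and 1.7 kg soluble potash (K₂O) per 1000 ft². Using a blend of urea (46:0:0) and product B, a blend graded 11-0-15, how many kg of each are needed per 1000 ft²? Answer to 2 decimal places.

With a, b = kg per 1000 ft² of urea and product B:
N: 0.46·a + 0.11·b = 1.79
K₂O: 0·a + 0.15·b = 1.7
Solving simultaneously: a = 1.18116, b = 11.3333.

1.18 kg urea, 11.33 kg product B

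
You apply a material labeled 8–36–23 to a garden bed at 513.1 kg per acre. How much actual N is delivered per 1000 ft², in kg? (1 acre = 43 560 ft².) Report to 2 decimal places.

nitrogen per acre = 513.1 × 8% = 41.048 kg.
Convert to per 1000 ft²: 41.048 × 0.0229568 = 0.942332 kg.

0.94 kg N per thousand sq ft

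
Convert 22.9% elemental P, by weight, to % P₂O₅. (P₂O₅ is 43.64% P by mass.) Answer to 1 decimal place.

%P₂O₅ = 22.9 / 0.4364 = 52.4748%.

52.5% P₂O₅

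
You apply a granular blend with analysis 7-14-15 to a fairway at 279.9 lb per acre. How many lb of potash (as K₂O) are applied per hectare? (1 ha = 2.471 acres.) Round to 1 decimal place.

K₂O per acre = 279.9 × 15% = 41.985 lb.
Convert to per hectare: 41.985 × 2.471 = 103.745 lb.

103.7 lb K₂O per hectare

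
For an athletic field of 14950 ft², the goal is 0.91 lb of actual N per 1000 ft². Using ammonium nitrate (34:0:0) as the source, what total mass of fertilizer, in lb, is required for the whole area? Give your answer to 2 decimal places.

Product per 1000 ft² = 0.91 / 34% = 2.67647 lb.
Total product = 2.67647 × 14950 / 1000 = 40.0132 lb.

40.01 lb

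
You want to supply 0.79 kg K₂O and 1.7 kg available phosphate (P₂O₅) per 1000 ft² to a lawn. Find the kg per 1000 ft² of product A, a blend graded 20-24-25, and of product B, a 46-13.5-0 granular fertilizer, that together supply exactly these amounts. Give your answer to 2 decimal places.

3.16 kg product A, 6.97 kg product B

Let a = kg of product A, b = kg of product B (per 1000 ft²).
K₂O: 0.25·a + 0·b = 0.79
P₂O₅: 0.24·a + 0.135·b = 1.7
Eliminate a: (row1) − 0.25/0.24·(row2) → -0.140625·b = -0.980833, so b = 6.97481.
Back-substitute: a = (0.79 − 0·6.97481) / 0.25 = 3.16.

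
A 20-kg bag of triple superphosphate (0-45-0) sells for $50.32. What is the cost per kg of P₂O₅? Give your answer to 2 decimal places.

P₂O₅ in bag = 20 × 45% = 9 kg.
Cost per kg P₂O₅ = $50.32 / 9 = $5.5911.

$5.59 per kg P₂O₅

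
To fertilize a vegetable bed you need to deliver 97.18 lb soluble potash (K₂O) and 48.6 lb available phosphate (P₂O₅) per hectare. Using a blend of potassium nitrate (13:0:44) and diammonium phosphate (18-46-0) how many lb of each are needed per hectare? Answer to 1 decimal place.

220.9 lb potassium nitrate, 105.7 lb diammonium phosphate

With a, b = lb per hectare of potassium nitrate and diammonium phosphate:
K₂O: 0.44·a + 0·b = 97.18
P₂O₅: 0·a + 0.46·b = 48.6
Solving simultaneously: a = 220.864, b = 105.652.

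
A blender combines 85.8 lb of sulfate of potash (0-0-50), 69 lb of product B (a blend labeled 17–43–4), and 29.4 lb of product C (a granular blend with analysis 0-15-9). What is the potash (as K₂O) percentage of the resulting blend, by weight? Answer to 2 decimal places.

26.22% K₂O

Total mass = 85.8 + 69 + 29.4 = 184.2 lb.
K₂O mass = 50%×85.8 + 4%×69 + 9%×29.4 = 48.306 lb.
% K₂O = 48.306 / 184.2 = 26.2248%.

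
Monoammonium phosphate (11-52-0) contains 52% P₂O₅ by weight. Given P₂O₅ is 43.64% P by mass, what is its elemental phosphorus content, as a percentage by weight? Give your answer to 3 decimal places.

22.693% P

%P = 52 × 0.4364 = 22.6928%.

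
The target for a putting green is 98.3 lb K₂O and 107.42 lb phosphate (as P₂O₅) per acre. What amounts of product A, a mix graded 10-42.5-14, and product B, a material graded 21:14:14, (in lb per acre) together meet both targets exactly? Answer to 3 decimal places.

32.000 lb product A, 670.143 lb product B

Let a = lb of product A, b = lb of product B (per acre).
K₂O: 0.14·a + 0.14·b = 98.3
P₂O₅: 0.425·a + 0.14·b = 107.42
From row1: a = (98.3 − 0.14·b) / 0.14.
Into row2: 0.425·(98.3 − 0.14·b)/0.14 + 0.14·b = 107.42 → b = 670.1429, a = 32.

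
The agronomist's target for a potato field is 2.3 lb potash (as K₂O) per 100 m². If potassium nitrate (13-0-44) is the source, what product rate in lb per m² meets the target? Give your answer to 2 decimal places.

0.05 lb of product per sq m

Product per 100 m² = 2.3 / 44% = 5.22727 lb.
Convert to per m²: 5.22727 × 0.01 = 0.0522727 lb.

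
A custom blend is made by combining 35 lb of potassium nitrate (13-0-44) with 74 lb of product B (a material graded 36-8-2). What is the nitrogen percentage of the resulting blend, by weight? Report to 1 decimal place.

28.6% N

Total mass = 35 + 74 = 109 lb.
N mass = 13%×35 + 36%×74 = 31.19 lb.
% N = 31.19 / 109 = 28.6147%.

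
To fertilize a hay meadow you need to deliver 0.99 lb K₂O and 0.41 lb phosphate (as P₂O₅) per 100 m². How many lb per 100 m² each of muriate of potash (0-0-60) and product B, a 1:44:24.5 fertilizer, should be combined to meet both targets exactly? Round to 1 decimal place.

1.3 lb muriate of potash, 0.9 lb product B

With a, b = lb per 100 m² of muriate of potash and product B:
K₂O: 0.6·a + 0.245·b = 0.99
P₂O₅: 0·a + 0.44·b = 0.41
Solving simultaneously: a = 1.26951, b = 0.931818.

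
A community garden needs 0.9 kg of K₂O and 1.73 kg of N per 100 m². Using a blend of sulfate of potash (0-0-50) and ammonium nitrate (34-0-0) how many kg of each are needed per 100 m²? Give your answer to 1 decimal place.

1.8 kg sulfate of potash, 5.1 kg ammonium nitrate

With a, b = kg per 100 m² of sulfate of potash and ammonium nitrate:
K₂O: 0.5·a + 0·b = 0.9
N: 0·a + 0.34·b = 1.73
Solving simultaneously: a = 1.8, b = 5.08824.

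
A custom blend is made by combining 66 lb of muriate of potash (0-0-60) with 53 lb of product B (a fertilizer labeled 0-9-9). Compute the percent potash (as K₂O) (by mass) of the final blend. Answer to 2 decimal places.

Total mass = 66 + 53 = 119 lb.
K₂O mass = 60%×66 + 9%×53 = 44.37 lb.
% K₂O = 44.37 / 119 = 37.2857%.

37.29% K₂O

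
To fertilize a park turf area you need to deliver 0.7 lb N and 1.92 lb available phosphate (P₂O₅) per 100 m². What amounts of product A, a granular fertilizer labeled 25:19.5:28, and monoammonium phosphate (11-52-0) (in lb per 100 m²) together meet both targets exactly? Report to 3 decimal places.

1.408 lb product A, 3.164 lb monoammonium phosphate

Let a = lb of product A, b = lb of monoammonium phosphate (per 100 m²).
N: 0.25·a + 0.11·b = 0.7
P₂O₅: 0.195·a + 0.52·b = 1.92
Eliminate b: (row1) − 0.11/0.52·(row2) → 0.20875·a = 0.293846, so a = 1.40765.
Then b = (1.92 − 0.195·1.40765) / 0.52 = 3.16444.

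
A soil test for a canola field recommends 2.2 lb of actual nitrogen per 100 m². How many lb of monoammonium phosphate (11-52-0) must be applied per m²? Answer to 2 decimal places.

Product per 100 m² = 2.2 / 11% = 20 lb.
Convert to per m²: 20 × 0.01 = 0.2 lb.

0.20 lb of product per sq m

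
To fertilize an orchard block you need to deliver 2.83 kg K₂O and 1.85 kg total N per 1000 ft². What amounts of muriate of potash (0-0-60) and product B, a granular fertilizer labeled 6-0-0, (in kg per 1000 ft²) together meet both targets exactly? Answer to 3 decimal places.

Let a = kg of muriate of potash, b = kg of product B (per 1000 ft²).
K₂O: 0.6·a + 0·b = 2.83
N: 0·a + 0.06·b = 1.85
Solving simultaneously: a = 4.71667, b = 30.8333.

4.717 kg muriate of potash, 30.833 kg product B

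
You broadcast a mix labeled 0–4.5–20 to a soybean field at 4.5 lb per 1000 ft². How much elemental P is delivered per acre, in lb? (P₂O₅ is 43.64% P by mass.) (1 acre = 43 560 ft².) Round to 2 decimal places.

P₂O₅ per 1000 ft² = 4.5 × 4.5% = 0.2025 lb.
Elemental P = 0.2025 × 0.4364 = 0.088371 lb per 1000 ft².
Convert to per acre: 0.088371 × 43.56 = 3.84944 lb.

3.85 lb P per acre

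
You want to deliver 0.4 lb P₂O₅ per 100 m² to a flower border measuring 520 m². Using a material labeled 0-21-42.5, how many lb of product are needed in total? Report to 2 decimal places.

9.90 lb

Product per 100 m² = 0.4 / 21% = 1.90476 lb.
Total product = 1.90476 × 520 / 100 = 9.90476 lb.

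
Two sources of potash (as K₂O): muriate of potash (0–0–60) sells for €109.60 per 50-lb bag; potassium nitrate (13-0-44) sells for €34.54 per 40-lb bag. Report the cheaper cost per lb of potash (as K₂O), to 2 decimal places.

muriate of potash: K₂O per bag = 50 × 60% = 30 lb; cost = 109.60 / 30 = €3.6533/lb K₂O.
potassium nitrate: K₂O per bag = 40 × 44% = 17.6 lb; cost = 34.54 / 17.6 = €1.9625/lb K₂O.
potassium nitrate is cheaper.

€1.96 per lb K₂O (potassium nitrate)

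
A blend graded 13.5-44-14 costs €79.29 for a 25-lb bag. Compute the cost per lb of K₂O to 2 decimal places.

€22.65 per lb K₂O

K₂O in bag = 25 × 14% = 3.5 lb.
Cost per lb K₂O = €79.29 / 3.5 = €22.6543.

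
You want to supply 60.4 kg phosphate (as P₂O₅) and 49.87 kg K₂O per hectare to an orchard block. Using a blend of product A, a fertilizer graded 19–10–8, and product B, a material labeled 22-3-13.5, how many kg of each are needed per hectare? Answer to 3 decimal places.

599.811 kg product A, 13.964 kg product B

With a, b = kg per hectare of product A and product B:
P₂O₅: 0.1·a + 0.03·b = 60.4
K₂O: 0.08·a + 0.135·b = 49.87
Solving simultaneously: a = 599.8108, b = 13.96396.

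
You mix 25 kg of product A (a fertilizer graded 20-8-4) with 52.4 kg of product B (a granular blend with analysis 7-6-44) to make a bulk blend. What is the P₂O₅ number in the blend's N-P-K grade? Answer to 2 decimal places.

6.65% P₂O₅

Total mass = 25 + 52.4 = 77.4 kg.
P₂O₅ mass = 8%×25 + 6%×52.4 = 5.144 kg.
% P₂O₅ = 5.144 / 77.4 = 6.64599%.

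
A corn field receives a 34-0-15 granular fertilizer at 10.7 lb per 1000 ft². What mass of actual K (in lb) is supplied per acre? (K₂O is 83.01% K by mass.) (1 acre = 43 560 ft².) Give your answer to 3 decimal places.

58.035 lb K per acre

K₂O per 1000 ft² = 10.7 × 15% = 1.605 lb.
Elemental K = 1.605 × 0.8301 = 1.33231 lb per 1000 ft².
Convert to per acre: 1.33231 × 43.56 = 58.0354 lb.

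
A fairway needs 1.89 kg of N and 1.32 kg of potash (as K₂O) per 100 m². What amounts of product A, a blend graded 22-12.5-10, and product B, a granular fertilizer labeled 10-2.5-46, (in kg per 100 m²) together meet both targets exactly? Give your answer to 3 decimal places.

8.086 kg product A, 1.112 kg product B

Per-100 m² balance (a = product A, b = product B):
N: 0.22·a + 0.1·b = 1.89
K₂O: 0.1·a + 0.46·b = 1.32
Eliminate a: (row1) − 0.22/0.1·(row2) → -0.912·b = -1.014, so b = 1.11184.
Back-substitute: a = (1.89 − 0.1·1.11184) / 0.22 = 8.08553.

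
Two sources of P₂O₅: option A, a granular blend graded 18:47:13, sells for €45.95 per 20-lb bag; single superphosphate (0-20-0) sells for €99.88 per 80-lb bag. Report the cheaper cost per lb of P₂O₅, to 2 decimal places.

option A: P₂O₅ per bag = 20 × 47% = 9.4 lb; cost = 45.95 / 9.4 = €4.8883/lb P₂O₅.
single superphosphate: P₂O₅ per bag = 80 × 20% = 16 lb; cost = 99.88 / 16 = €6.2425/lb P₂O₅.
option A is cheaper.

€4.89 per lb P₂O₅ (option A)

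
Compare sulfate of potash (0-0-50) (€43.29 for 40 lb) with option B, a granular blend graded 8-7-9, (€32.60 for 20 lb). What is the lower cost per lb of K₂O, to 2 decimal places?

€2.16 per lb K₂O (sulfate of potash)

sulfate of potash: K₂O per bag = 40 × 50% = 20 lb; cost = 43.29 / 20 = €2.1645/lb K₂O.
option B: K₂O per bag = 20 × 9% = 1.8 lb; cost = 32.60 / 1.8 = €18.1111/lb K₂O.
sulfate of potash is cheaper.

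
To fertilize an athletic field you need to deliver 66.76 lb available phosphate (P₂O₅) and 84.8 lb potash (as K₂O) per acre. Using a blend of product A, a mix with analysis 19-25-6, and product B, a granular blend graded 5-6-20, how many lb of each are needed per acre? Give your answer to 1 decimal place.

With a, b = lb per acre of product A and product B:
P₂O₅: 0.25·a + 0.06·b = 66.76
K₂O: 0.06·a + 0.2·b = 84.8
Eliminate b: (row1) − 0.06/0.2·(row2) → 0.232·a = 41.32, so a = 178.103.
Then b = (84.8 − 0.06·178.103) / 0.2 = 370.569.

178.1 lb product A, 370.6 lb product B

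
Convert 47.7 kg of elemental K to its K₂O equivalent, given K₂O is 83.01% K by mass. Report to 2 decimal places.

57.46 kg K₂O

K₂O = 47.7 / 0.8301 = 57.463 kg.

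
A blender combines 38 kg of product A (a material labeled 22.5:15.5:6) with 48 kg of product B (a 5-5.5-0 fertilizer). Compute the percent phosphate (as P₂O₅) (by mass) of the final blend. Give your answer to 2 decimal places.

Total mass = 38 + 48 = 86 kg.
P₂O₅ mass = 15.5%×38 + 5.5%×48 = 8.53 kg.
% P₂O₅ = 8.53 / 86 = 9.9186%.

9.92% P₂O₅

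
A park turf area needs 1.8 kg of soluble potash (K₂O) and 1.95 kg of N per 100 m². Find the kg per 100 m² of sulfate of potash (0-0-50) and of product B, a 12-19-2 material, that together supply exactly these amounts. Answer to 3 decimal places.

Let a = kg of sulfate of potash, b = kg of product B (per 100 m²).
K₂O: 0.5·a + 0.02·b = 1.8
N: 0·a + 0.12·b = 1.95
Solving simultaneously: a = 2.95, b = 16.25.

2.950 kg sulfate of potash, 16.250 kg product B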